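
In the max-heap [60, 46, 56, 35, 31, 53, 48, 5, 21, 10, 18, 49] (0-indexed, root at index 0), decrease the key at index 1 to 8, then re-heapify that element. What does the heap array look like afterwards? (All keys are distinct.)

[60, 35, 56, 21, 31, 53, 48, 5, 8, 10, 18, 49]

set index 1 from 46 to 8 → [60, 8, 56, 35, 31, 53, 48, 5, 21, 10, 18, 49]
8 vs larger child 35 at index 3, swap → [60, 35, 56, 8, 31, 53, 48, 5, 21, 10, 18, 49]
8 vs larger child 21 at index 8, swap → [60, 35, 56, 21, 31, 53, 48, 5, 8, 10, 18, 49]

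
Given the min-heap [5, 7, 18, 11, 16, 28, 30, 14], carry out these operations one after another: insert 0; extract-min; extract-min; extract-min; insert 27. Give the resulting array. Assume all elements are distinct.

[11, 14, 18, 30, 16, 28, 27]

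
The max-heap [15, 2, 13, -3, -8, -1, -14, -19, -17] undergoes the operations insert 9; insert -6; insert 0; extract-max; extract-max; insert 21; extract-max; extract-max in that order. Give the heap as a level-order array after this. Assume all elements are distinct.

insert 9:
  append 9 at index 9 → [15, 2, 13, -3, -8, -1, -14, -19, -17, 9]
  9 > parent -8 at index 4, swap → [15, 2, 13, -3, 9, -1, -14, -19, -17, -8]
  9 > parent 2 at index 1, swap → [15, 9, 13, -3, 2, -1, -14, -19, -17, -8]
insert -6:
  append -6 at index 10 → [15, 9, 13, -3, 2, -1, -14, -19, -17, -8, -6] (no swap needed)
insert 0:
  append 0 at index 11 → [15, 9, 13, -3, 2, -1, -14, -19, -17, -8, -6, 0]
  0 > parent -1 at index 5, swap → [15, 9, 13, -3, 2, 0, -14, -19, -17, -8, -6, -1]
extract-max → returns 15:
  remove root 15; move last element -1 to root → [-1, 9, 13, -3, 2, 0, -14, -19, -17, -8, -6]
  -1 vs larger child 13 at index 2, swap → [13, 9, -1, -3, 2, 0, -14, -19, -17, -8, -6]
  -1 vs larger child 0 at index 5, swap → [13, 9, 0, -3, 2, -1, -14, -19, -17, -8, -6]
extract-max → returns 13:
  remove root 13; move last element -6 to root → [-6, 9, 0, -3, 2, -1, -14, -19, -17, -8]
  -6 vs larger child 9 at index 1, swap → [9, -6, 0, -3, 2, -1, -14, -19, -17, -8]
  -6 vs larger child 2 at index 4, swap → [9, 2, 0, -3, -6, -1, -14, -19, -17, -8]
insert 21:
  append 21 at index 10 → [9, 2, 0, -3, -6, -1, -14, -19, -17, -8, 21]
  21 > parent -6 at index 4, swap → [9, 2, 0, -3, 21, -1, -14, -19, -17, -8, -6]
  21 > parent 2 at index 1, swap → [9, 21, 0, -3, 2, -1, -14, -19, -17, -8, -6]
  21 > parent 9 at index 0, swap → [21, 9, 0, -3, 2, -1, -14, -19, -17, -8, -6]
extract-max → returns 21:
  remove root 21; move last element -6 to root → [-6, 9, 0, -3, 2, -1, -14, -19, -17, -8]
  -6 vs larger child 9 at index 1, swap → [9, -6, 0, -3, 2, -1, -14, -19, -17, -8]
  -6 vs larger child 2 at index 4, swap → [9, 2, 0, -3, -6, -1, -14, -19, -17, -8]
extract-max → returns 9:
  remove root 9; move last element -8 to root → [-8, 2, 0, -3, -6, -1, -14, -19, -17]
  -8 vs larger child 2 at index 1, swap → [2, -8, 0, -3, -6, -1, -14, -19, -17]
  -8 vs larger child -3 at index 3, swap → [2, -3, 0, -8, -6, -1, -14, -19, -17]

[2, -3, 0, -8, -6, -1, -14, -19, -17]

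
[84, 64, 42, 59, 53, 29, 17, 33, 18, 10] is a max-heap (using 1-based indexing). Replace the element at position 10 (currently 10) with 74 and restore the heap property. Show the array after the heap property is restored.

[84, 74, 42, 59, 64, 29, 17, 33, 18, 53]

set index 10 from 10 to 74 → [84, 64, 42, 59, 53, 29, 17, 33, 18, 74]
74 > parent 53 at index 5, swap → [84, 64, 42, 59, 74, 29, 17, 33, 18, 53]
74 > parent 64 at index 2, swap → [84, 74, 42, 59, 64, 29, 17, 33, 18, 53]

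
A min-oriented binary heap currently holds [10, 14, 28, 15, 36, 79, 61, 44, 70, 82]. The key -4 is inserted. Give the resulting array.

append -4 at index 10 → [10, 14, 28, 15, 36, 79, 61, 44, 70, 82, -4]
-4 < parent 36 at index 4, swap → [10, 14, 28, 15, -4, 79, 61, 44, 70, 82, 36]
-4 < parent 14 at index 1, swap → [10, -4, 28, 15, 14, 79, 61, 44, 70, 82, 36]
-4 < parent 10 at index 0, swap → [-4, 10, 28, 15, 14, 79, 61, 44, 70, 82, 36]

[-4, 10, 28, 15, 14, 79, 61, 44, 70, 82, 36]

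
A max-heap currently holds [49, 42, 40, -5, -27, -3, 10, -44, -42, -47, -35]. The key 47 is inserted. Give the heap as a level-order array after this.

[49, 42, 47, -5, -27, 40, 10, -44, -42, -47, -35, -3]

append 47 at index 11 → [49, 42, 40, -5, -27, -3, 10, -44, -42, -47, -35, 47]
47 > parent -3 at index 5, swap → [49, 42, 40, -5, -27, 47, 10, -44, -42, -47, -35, -3]
47 > parent 40 at index 2, swap → [49, 42, 47, -5, -27, 40, 10, -44, -42, -47, -35, -3]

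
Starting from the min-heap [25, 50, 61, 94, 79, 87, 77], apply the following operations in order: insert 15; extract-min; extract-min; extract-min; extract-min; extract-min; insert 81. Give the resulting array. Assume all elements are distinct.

[79, 81, 87, 94]

insert 15:
  append 15 at index 7 → [25, 50, 61, 94, 79, 87, 77, 15]
  15 < parent 94 at index 3, swap → [25, 50, 61, 15, 79, 87, 77, 94]
  15 < parent 50 at index 1, swap → [25, 15, 61, 50, 79, 87, 77, 94]
  15 < parent 25 at index 0, swap → [15, 25, 61, 50, 79, 87, 77, 94]
extract-min → returns 15:
  remove root 15; move last element 94 to root → [94, 25, 61, 50, 79, 87, 77]
  94 vs smaller child 25 at index 1, swap → [25, 94, 61, 50, 79, 87, 77]
  94 vs smaller child 50 at index 3, swap → [25, 50, 61, 94, 79, 87, 77]
extract-min → returns 25:
  remove root 25; move last element 77 to root → [77, 50, 61, 94, 79, 87]
  77 vs smaller child 50 at index 1, swap → [50, 77, 61, 94, 79, 87]
extract-min → returns 50:
  remove root 50; move last element 87 to root → [87, 77, 61, 94, 79]
  87 vs smaller child 61 at index 2, swap → [61, 77, 87, 94, 79]
extract-min → returns 61:
  remove root 61; move last element 79 to root → [79, 77, 87, 94]
  79 vs smaller child 77 at index 1, swap → [77, 79, 87, 94]
extract-min → returns 77:
  remove root 77; move last element 94 to root → [94, 79, 87]
  94 vs smaller child 79 at index 1, swap → [79, 94, 87]
insert 81:
  append 81 at index 3 → [79, 94, 87, 81]
  81 < parent 94 at index 1, swap → [79, 81, 87, 94]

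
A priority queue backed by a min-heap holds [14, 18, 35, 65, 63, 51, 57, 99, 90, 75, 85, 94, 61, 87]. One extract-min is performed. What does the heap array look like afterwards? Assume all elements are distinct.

remove root 14; move last element 87 to root → [87, 18, 35, 65, 63, 51, 57, 99, 90, 75, 85, 94, 61]
87 vs smaller child 18 at index 1, swap → [18, 87, 35, 65, 63, 51, 57, 99, 90, 75, 85, 94, 61]
87 vs smaller child 63 at index 4, swap → [18, 63, 35, 65, 87, 51, 57, 99, 90, 75, 85, 94, 61]
87 vs smaller child 75 at index 9, swap → [18, 63, 35, 65, 75, 51, 57, 99, 90, 87, 85, 94, 61]

[18, 63, 35, 65, 75, 51, 57, 99, 90, 87, 85, 94, 61]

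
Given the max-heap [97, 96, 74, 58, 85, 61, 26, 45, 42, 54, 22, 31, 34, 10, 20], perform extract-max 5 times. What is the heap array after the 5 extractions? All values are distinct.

extract-max #1 returns 97:
  remove root 97; move last element 20 to root → [20, 96, 74, 58, 85, 61, 26, 45, 42, 54, 22, 31, 34, 10]
  20 vs larger child 96 at index 1, swap → [96, 20, 74, 58, 85, 61, 26, 45, 42, 54, 22, 31, 34, 10]
  20 vs larger child 85 at index 4, swap → [96, 85, 74, 58, 20, 61, 26, 45, 42, 54, 22, 31, 34, 10]
  20 vs larger child 54 at index 9, swap → [96, 85, 74, 58, 54, 61, 26, 45, 42, 20, 22, 31, 34, 10]
extract-max #2 returns 96:
  remove root 96; move last element 10 to root → [10, 85, 74, 58, 54, 61, 26, 45, 42, 20, 22, 31, 34]
  10 vs larger child 85 at index 1, swap → [85, 10, 74, 58, 54, 61, 26, 45, 42, 20, 22, 31, 34]
  10 vs larger child 58 at index 3, swap → [85, 58, 74, 10, 54, 61, 26, 45, 42, 20, 22, 31, 34]
  10 vs larger child 45 at index 7, swap → [85, 58, 74, 45, 54, 61, 26, 10, 42, 20, 22, 31, 34]
extract-max #3 returns 85:
  remove root 85; move last element 34 to root → [34, 58, 74, 45, 54, 61, 26, 10, 42, 20, 22, 31]
  34 vs larger child 74 at index 2, swap → [74, 58, 34, 45, 54, 61, 26, 10, 42, 20, 22, 31]
  34 vs larger child 61 at index 5, swap → [74, 58, 61, 45, 54, 34, 26, 10, 42, 20, 22, 31]
extract-max #4 returns 74:
  remove root 74; move last element 31 to root → [31, 58, 61, 45, 54, 34, 26, 10, 42, 20, 22]
  31 vs larger child 61 at index 2, swap → [61, 58, 31, 45, 54, 34, 26, 10, 42, 20, 22]
  31 vs larger child 34 at index 5, swap → [61, 58, 34, 45, 54, 31, 26, 10, 42, 20, 22]
extract-max #5 returns 61:
  remove root 61; move last element 22 to root → [22, 58, 34, 45, 54, 31, 26, 10, 42, 20]
  22 vs larger child 58 at index 1, swap → [58, 22, 34, 45, 54, 31, 26, 10, 42, 20]
  22 vs larger child 54 at index 4, swap → [58, 54, 34, 45, 22, 31, 26, 10, 42, 20]

[58, 54, 34, 45, 22, 31, 26, 10, 42, 20]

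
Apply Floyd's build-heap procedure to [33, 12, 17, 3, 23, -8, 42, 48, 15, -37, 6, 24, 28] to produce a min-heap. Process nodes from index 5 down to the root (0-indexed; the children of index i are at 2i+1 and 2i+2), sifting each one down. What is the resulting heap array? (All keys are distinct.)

[-37, 3, -8, 15, 6, 17, 42, 48, 33, 23, 12, 24, 28]

sift down from index 5: already satisfies heap property
sift down from index 4:
  23 vs smaller child -37 at index 9, swap → [33, 12, 17, 3, -37, -8, 42, 48, 15, 23, 6, 24, 28]
sift down from index 3: already satisfies heap property
sift down from index 2:
  17 vs smaller child -8 at index 5, swap → [33, 12, -8, 3, -37, 17, 42, 48, 15, 23, 6, 24, 28]
sift down from index 1:
  12 vs smaller child -37 at index 4, swap → [33, -37, -8, 3, 12, 17, 42, 48, 15, 23, 6, 24, 28]
  12 vs smaller child 6 at index 10, swap → [33, -37, -8, 3, 6, 17, 42, 48, 15, 23, 12, 24, 28]
sift down from index 0:
  33 vs smaller child -37 at index 1, swap → [-37, 33, -8, 3, 6, 17, 42, 48, 15, 23, 12, 24, 28]
  33 vs smaller child 3 at index 3, swap → [-37, 3, -8, 33, 6, 17, 42, 48, 15, 23, 12, 24, 28]
  33 vs smaller child 15 at index 8, swap → [-37, 3, -8, 15, 6, 17, 42, 48, 33, 23, 12, 24, 28]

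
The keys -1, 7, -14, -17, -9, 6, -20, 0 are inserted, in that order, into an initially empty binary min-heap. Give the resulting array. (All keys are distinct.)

Insert -1:
  append -1 at index 0 → [-1] (no swap needed)
Insert 7:
  append 7 at index 1 → [-1, 7] (no swap needed)
Insert -14:
  append -14 at index 2 → [-1, 7, -14]
  -14 < parent -1 at index 0, swap → [-14, 7, -1]
Insert -17:
  append -17 at index 3 → [-14, 7, -1, -17]
  -17 < parent 7 at index 1, swap → [-14, -17, -1, 7]
  -17 < parent -14 at index 0, swap → [-17, -14, -1, 7]
Insert -9:
  append -9 at index 4 → [-17, -14, -1, 7, -9] (no swap needed)
Insert 6:
  append 6 at index 5 → [-17, -14, -1, 7, -9, 6] (no swap needed)
Insert -20:
  append -20 at index 6 → [-17, -14, -1, 7, -9, 6, -20]
  -20 < parent -1 at index 2, swap → [-17, -14, -20, 7, -9, 6, -1]
  -20 < parent -17 at index 0, swap → [-20, -14, -17, 7, -9, 6, -1]
Insert 0:
  append 0 at index 7 → [-20, -14, -17, 7, -9, 6, -1, 0]
  0 < parent 7 at index 3, swap → [-20, -14, -17, 0, -9, 6, -1, 7]

[-20, -14, -17, 0, -9, 6, -1, 7]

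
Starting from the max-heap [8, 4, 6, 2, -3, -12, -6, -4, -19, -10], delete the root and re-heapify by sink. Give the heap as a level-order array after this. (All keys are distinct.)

[6, 4, -6, 2, -3, -12, -10, -4, -19]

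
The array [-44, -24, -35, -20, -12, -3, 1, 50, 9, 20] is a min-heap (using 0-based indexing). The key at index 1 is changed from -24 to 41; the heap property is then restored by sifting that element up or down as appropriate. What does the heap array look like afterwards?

[-44, -20, -35, 9, -12, -3, 1, 50, 41, 20]

set index 1 from -24 to 41 → [-44, 41, -35, -20, -12, -3, 1, 50, 9, 20]
41 vs smaller child -20 at index 3, swap → [-44, -20, -35, 41, -12, -3, 1, 50, 9, 20]
41 vs smaller child 9 at index 8, swap → [-44, -20, -35, 9, -12, -3, 1, 50, 41, 20]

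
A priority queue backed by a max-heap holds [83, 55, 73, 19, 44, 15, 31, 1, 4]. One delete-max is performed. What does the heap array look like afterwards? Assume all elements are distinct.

[73, 55, 31, 19, 44, 15, 4, 1]

remove root 83; move last element 4 to root → [4, 55, 73, 19, 44, 15, 31, 1]
4 vs larger child 73 at index 2, swap → [73, 55, 4, 19, 44, 15, 31, 1]
4 vs larger child 31 at index 6, swap → [73, 55, 31, 19, 44, 15, 4, 1]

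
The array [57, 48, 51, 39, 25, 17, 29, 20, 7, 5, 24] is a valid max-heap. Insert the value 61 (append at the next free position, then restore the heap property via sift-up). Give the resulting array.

[61, 48, 57, 39, 25, 51, 29, 20, 7, 5, 24, 17]

append 61 at index 11 → [57, 48, 51, 39, 25, 17, 29, 20, 7, 5, 24, 61]
61 > parent 17 at index 5, swap → [57, 48, 51, 39, 25, 61, 29, 20, 7, 5, 24, 17]
61 > parent 51 at index 2, swap → [57, 48, 61, 39, 25, 51, 29, 20, 7, 5, 24, 17]
61 > parent 57 at index 0, swap → [61, 48, 57, 39, 25, 51, 29, 20, 7, 5, 24, 17]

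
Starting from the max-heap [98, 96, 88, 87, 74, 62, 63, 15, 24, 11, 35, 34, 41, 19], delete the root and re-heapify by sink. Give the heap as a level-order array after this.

[96, 87, 88, 24, 74, 62, 63, 15, 19, 11, 35, 34, 41]

remove root 98; move last element 19 to root → [19, 96, 88, 87, 74, 62, 63, 15, 24, 11, 35, 34, 41]
19 vs larger child 96 at index 1, swap → [96, 19, 88, 87, 74, 62, 63, 15, 24, 11, 35, 34, 41]
19 vs larger child 87 at index 3, swap → [96, 87, 88, 19, 74, 62, 63, 15, 24, 11, 35, 34, 41]
19 vs larger child 24 at index 8, swap → [96, 87, 88, 24, 74, 62, 63, 15, 19, 11, 35, 34, 41]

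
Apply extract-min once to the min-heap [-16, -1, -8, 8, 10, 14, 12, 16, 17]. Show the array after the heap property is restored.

[-8, -1, 12, 8, 10, 14, 17, 16]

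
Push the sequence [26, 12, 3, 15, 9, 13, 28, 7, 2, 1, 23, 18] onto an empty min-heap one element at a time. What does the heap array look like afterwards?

[1, 2, 12, 7, 3, 13, 28, 26, 9, 15, 23, 18]

Insert 26:
  append 26 at index 0 → [26] (no swap needed)
Insert 12:
  append 12 at index 1 → [26, 12]
  12 < parent 26 at index 0, swap → [12, 26]
Insert 3:
  append 3 at index 2 → [12, 26, 3]
  3 < parent 12 at index 0, swap → [3, 26, 12]
Insert 15:
  append 15 at index 3 → [3, 26, 12, 15]
  15 < parent 26 at index 1, swap → [3, 15, 12, 26]
Insert 9:
  append 9 at index 4 → [3, 15, 12, 26, 9]
  9 < parent 15 at index 1, swap → [3, 9, 12, 26, 15]
Insert 13:
  append 13 at index 5 → [3, 9, 12, 26, 15, 13] (no swap needed)
Insert 28:
  append 28 at index 6 → [3, 9, 12, 26, 15, 13, 28] (no swap needed)
Insert 7:
  append 7 at index 7 → [3, 9, 12, 26, 15, 13, 28, 7]
  7 < parent 26 at index 3, swap → [3, 9, 12, 7, 15, 13, 28, 26]
  7 < parent 9 at index 1, swap → [3, 7, 12, 9, 15, 13, 28, 26]
Insert 2:
  append 2 at index 8 → [3, 7, 12, 9, 15, 13, 28, 26, 2]
  2 < parent 9 at index 3, swap → [3, 7, 12, 2, 15, 13, 28, 26, 9]
  2 < parent 7 at index 1, swap → [3, 2, 12, 7, 15, 13, 28, 26, 9]
  2 < parent 3 at index 0, swap → [2, 3, 12, 7, 15, 13, 28, 26, 9]
Insert 1:
  append 1 at index 9 → [2, 3, 12, 7, 15, 13, 28, 26, 9, 1]
  1 < parent 15 at index 4, swap → [2, 3, 12, 7, 1, 13, 28, 26, 9, 15]
  1 < parent 3 at index 1, swap → [2, 1, 12, 7, 3, 13, 28, 26, 9, 15]
  1 < parent 2 at index 0, swap → [1, 2, 12, 7, 3, 13, 28, 26, 9, 15]
Insert 23:
  append 23 at index 10 → [1, 2, 12, 7, 3, 13, 28, 26, 9, 15, 23] (no swap needed)
Insert 18:
  append 18 at index 11 → [1, 2, 12, 7, 3, 13, 28, 26, 9, 15, 23, 18] (no swap needed)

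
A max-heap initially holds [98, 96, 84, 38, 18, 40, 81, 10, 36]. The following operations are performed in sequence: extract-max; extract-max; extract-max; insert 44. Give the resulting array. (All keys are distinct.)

extract-max → returns 98:
  remove root 98; move last element 36 to root → [36, 96, 84, 38, 18, 40, 81, 10]
  36 vs larger child 96 at index 1, swap → [96, 36, 84, 38, 18, 40, 81, 10]
  36 vs larger child 38 at index 3, swap → [96, 38, 84, 36, 18, 40, 81, 10]
extract-max → returns 96:
  remove root 96; move last element 10 to root → [10, 38, 84, 36, 18, 40, 81]
  10 vs larger child 84 at index 2, swap → [84, 38, 10, 36, 18, 40, 81]
  10 vs larger child 81 at index 6, swap → [84, 38, 81, 36, 18, 40, 10]
extract-max → returns 84:
  remove root 84; move last element 10 to root → [10, 38, 81, 36, 18, 40]
  10 vs larger child 81 at index 2, swap → [81, 38, 10, 36, 18, 40]
  10 vs only child 40 at index 5, swap → [81, 38, 40, 36, 18, 10]
insert 44:
  append 44 at index 6 → [81, 38, 40, 36, 18, 10, 44]
  44 > parent 40 at index 2, swap → [81, 38, 44, 36, 18, 10, 40]

[81, 38, 44, 36, 18, 10, 40]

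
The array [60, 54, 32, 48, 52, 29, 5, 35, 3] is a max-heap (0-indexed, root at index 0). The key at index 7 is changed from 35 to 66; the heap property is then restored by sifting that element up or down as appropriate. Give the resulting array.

[66, 60, 32, 54, 52, 29, 5, 48, 3]

set index 7 from 35 to 66 → [60, 54, 32, 48, 52, 29, 5, 66, 3]
66 > parent 48 at index 3, swap → [60, 54, 32, 66, 52, 29, 5, 48, 3]
66 > parent 54 at index 1, swap → [60, 66, 32, 54, 52, 29, 5, 48, 3]
66 > parent 60 at index 0, swap → [66, 60, 32, 54, 52, 29, 5, 48, 3]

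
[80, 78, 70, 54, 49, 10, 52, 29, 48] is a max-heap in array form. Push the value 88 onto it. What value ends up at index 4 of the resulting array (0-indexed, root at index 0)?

append 88 at index 9 → [80, 78, 70, 54, 49, 10, 52, 29, 48, 88]
88 > parent 49 at index 4, swap → [80, 78, 70, 54, 88, 10, 52, 29, 48, 49]
88 > parent 78 at index 1, swap → [80, 88, 70, 54, 78, 10, 52, 29, 48, 49]
88 > parent 80 at index 0, swap → [88, 80, 70, 54, 78, 10, 52, 29, 48, 49]
resulting array: [88, 80, 70, 54, 78, 10, 52, 29, 48, 49]

78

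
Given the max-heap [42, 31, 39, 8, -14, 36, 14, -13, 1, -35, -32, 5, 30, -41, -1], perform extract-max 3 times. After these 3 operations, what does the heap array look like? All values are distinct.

extract-max #1 returns 42:
  remove root 42; move last element -1 to root → [-1, 31, 39, 8, -14, 36, 14, -13, 1, -35, -32, 5, 30, -41]
  -1 vs larger child 39 at index 2, swap → [39, 31, -1, 8, -14, 36, 14, -13, 1, -35, -32, 5, 30, -41]
  -1 vs larger child 36 at index 5, swap → [39, 31, 36, 8, -14, -1, 14, -13, 1, -35, -32, 5, 30, -41]
  -1 vs larger child 30 at index 12, swap → [39, 31, 36, 8, -14, 30, 14, -13, 1, -35, -32, 5, -1, -41]
extract-max #2 returns 39:
  remove root 39; move last element -41 to root → [-41, 31, 36, 8, -14, 30, 14, -13, 1, -35, -32, 5, -1]
  -41 vs larger child 36 at index 2, swap → [36, 31, -41, 8, -14, 30, 14, -13, 1, -35, -32, 5, -1]
  -41 vs larger child 30 at index 5, swap → [36, 31, 30, 8, -14, -41, 14, -13, 1, -35, -32, 5, -1]
  -41 vs larger child 5 at index 11, swap → [36, 31, 30, 8, -14, 5, 14, -13, 1, -35, -32, -41, -1]
extract-max #3 returns 36:
  remove root 36; move last element -1 to root → [-1, 31, 30, 8, -14, 5, 14, -13, 1, -35, -32, -41]
  -1 vs larger child 31 at index 1, swap → [31, -1, 30, 8, -14, 5, 14, -13, 1, -35, -32, -41]
  -1 vs larger child 8 at index 3, swap → [31, 8, 30, -1, -14, 5, 14, -13, 1, -35, -32, -41]
  -1 vs larger child 1 at index 8, swap → [31, 8, 30, 1, -14, 5, 14, -13, -1, -35, -32, -41]

[31, 8, 30, 1, -14, 5, 14, -13, -1, -35, -32, -41]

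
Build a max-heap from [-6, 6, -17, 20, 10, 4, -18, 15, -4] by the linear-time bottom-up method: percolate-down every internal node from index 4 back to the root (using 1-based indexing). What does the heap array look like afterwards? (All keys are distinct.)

sift down from index 4: already satisfies heap property
sift down from index 3:
  -17 vs larger child 4 at index 6, swap → [-6, 6, 4, 20, 10, -17, -18, 15, -4]
sift down from index 2:
  6 vs larger child 20 at index 4, swap → [-6, 20, 4, 6, 10, -17, -18, 15, -4]
  6 vs larger child 15 at index 8, swap → [-6, 20, 4, 15, 10, -17, -18, 6, -4]
sift down from index 1:
  -6 vs larger child 20 at index 2, swap → [20, -6, 4, 15, 10, -17, -18, 6, -4]
  -6 vs larger child 15 at index 4, swap → [20, 15, 4, -6, 10, -17, -18, 6, -4]
  -6 vs larger child 6 at index 8, swap → [20, 15, 4, 6, 10, -17, -18, -6, -4]

[20, 15, 4, 6, 10, -17, -18, -6, -4]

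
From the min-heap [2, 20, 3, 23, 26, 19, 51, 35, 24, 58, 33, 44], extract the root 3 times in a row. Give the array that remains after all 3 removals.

[20, 23, 33, 24, 26, 44, 51, 35, 58]

extract-min #1 returns 2:
  remove root 2; move last element 44 to root → [44, 20, 3, 23, 26, 19, 51, 35, 24, 58, 33]
  44 vs smaller child 3 at index 2, swap → [3, 20, 44, 23, 26, 19, 51, 35, 24, 58, 33]
  44 vs smaller child 19 at index 5, swap → [3, 20, 19, 23, 26, 44, 51, 35, 24, 58, 33]
extract-min #2 returns 3:
  remove root 3; move last element 33 to root → [33, 20, 19, 23, 26, 44, 51, 35, 24, 58]
  33 vs smaller child 19 at index 2, swap → [19, 20, 33, 23, 26, 44, 51, 35, 24, 58]
extract-min #3 returns 19:
  remove root 19; move last element 58 to root → [58, 20, 33, 23, 26, 44, 51, 35, 24]
  58 vs smaller child 20 at index 1, swap → [20, 58, 33, 23, 26, 44, 51, 35, 24]
  58 vs smaller child 23 at index 3, swap → [20, 23, 33, 58, 26, 44, 51, 35, 24]
  58 vs smaller child 24 at index 8, swap → [20, 23, 33, 24, 26, 44, 51, 35, 58]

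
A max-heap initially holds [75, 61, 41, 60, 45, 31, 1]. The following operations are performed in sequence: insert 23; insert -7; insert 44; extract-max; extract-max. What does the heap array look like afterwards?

insert 23:
  append 23 at index 7 → [75, 61, 41, 60, 45, 31, 1, 23] (no swap needed)
insert -7:
  append -7 at index 8 → [75, 61, 41, 60, 45, 31, 1, 23, -7] (no swap needed)
insert 44:
  append 44 at index 9 → [75, 61, 41, 60, 45, 31, 1, 23, -7, 44] (no swap needed)
extract-max → returns 75:
  remove root 75; move last element 44 to root → [44, 61, 41, 60, 45, 31, 1, 23, -7]
  44 vs larger child 61 at index 1, swap → [61, 44, 41, 60, 45, 31, 1, 23, -7]
  44 vs larger child 60 at index 3, swap → [61, 60, 41, 44, 45, 31, 1, 23, -7]
extract-max → returns 61:
  remove root 61; move last element -7 to root → [-7, 60, 41, 44, 45, 31, 1, 23]
  -7 vs larger child 60 at index 1, swap → [60, -7, 41, 44, 45, 31, 1, 23]
  -7 vs larger child 45 at index 4, swap → [60, 45, 41, 44, -7, 31, 1, 23]

[60, 45, 41, 44, -7, 31, 1, 23]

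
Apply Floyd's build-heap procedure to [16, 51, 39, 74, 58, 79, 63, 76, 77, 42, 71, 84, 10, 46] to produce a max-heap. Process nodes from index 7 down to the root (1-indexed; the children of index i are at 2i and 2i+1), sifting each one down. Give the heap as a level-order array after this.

[84, 77, 79, 76, 71, 39, 63, 51, 74, 42, 58, 16, 10, 46]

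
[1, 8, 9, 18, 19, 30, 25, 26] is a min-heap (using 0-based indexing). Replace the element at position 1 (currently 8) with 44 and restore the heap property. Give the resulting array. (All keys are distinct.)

set index 1 from 8 to 44 → [1, 44, 9, 18, 19, 30, 25, 26]
44 vs smaller child 18 at index 3, swap → [1, 18, 9, 44, 19, 30, 25, 26]
44 vs only child 26 at index 7, swap → [1, 18, 9, 26, 19, 30, 25, 44]

[1, 18, 9, 26, 19, 30, 25, 44]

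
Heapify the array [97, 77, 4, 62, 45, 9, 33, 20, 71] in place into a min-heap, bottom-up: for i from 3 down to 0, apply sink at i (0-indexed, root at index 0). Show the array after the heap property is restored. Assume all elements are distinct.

[4, 20, 9, 62, 45, 97, 33, 77, 71]

sift down from index 3:
  62 vs smaller child 20 at index 7, swap → [97, 77, 4, 20, 45, 9, 33, 62, 71]
sift down from index 2: already satisfies heap property
sift down from index 1:
  77 vs smaller child 20 at index 3, swap → [97, 20, 4, 77, 45, 9, 33, 62, 71]
  77 vs smaller child 62 at index 7, swap → [97, 20, 4, 62, 45, 9, 33, 77, 71]
sift down from index 0:
  97 vs smaller child 4 at index 2, swap → [4, 20, 97, 62, 45, 9, 33, 77, 71]
  97 vs smaller child 9 at index 5, swap → [4, 20, 9, 62, 45, 97, 33, 77, 71]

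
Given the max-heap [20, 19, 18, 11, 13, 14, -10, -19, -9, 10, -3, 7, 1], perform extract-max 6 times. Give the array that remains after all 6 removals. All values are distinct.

[10, 1, 7, -19, -9, -3, -10]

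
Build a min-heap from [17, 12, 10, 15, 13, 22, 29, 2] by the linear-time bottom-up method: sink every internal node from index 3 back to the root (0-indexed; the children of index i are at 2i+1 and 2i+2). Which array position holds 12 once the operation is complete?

1

sift down from index 3:
  15 vs only child 2 at index 7, swap → [17, 12, 10, 2, 13, 22, 29, 15]
sift down from index 2: already satisfies heap property
sift down from index 1:
  12 vs smaller child 2 at index 3, swap → [17, 2, 10, 12, 13, 22, 29, 15]
sift down from index 0:
  17 vs smaller child 2 at index 1, swap → [2, 17, 10, 12, 13, 22, 29, 15]
  17 vs smaller child 12 at index 3, swap → [2, 12, 10, 17, 13, 22, 29, 15]
  17 vs only child 15 at index 7, swap → [2, 12, 10, 15, 13, 22, 29, 17]
resulting array: [2, 12, 10, 15, 13, 22, 29, 17]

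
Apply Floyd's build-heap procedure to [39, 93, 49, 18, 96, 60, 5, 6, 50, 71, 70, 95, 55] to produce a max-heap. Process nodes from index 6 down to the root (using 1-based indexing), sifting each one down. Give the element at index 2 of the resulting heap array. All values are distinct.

93

sift down from index 6:
  60 vs larger child 95 at index 12, swap → [39, 93, 49, 18, 96, 95, 5, 6, 50, 71, 70, 60, 55]
sift down from index 5: already satisfies heap property
sift down from index 4:
  18 vs larger child 50 at index 9, swap → [39, 93, 49, 50, 96, 95, 5, 6, 18, 71, 70, 60, 55]
sift down from index 3:
  49 vs larger child 95 at index 6, swap → [39, 93, 95, 50, 96, 49, 5, 6, 18, 71, 70, 60, 55]
  49 vs larger child 60 at index 12, swap → [39, 93, 95, 50, 96, 60, 5, 6, 18, 71, 70, 49, 55]
sift down from index 2:
  93 vs larger child 96 at index 5, swap → [39, 96, 95, 50, 93, 60, 5, 6, 18, 71, 70, 49, 55]
sift down from index 1:
  39 vs larger child 96 at index 2, swap → [96, 39, 95, 50, 93, 60, 5, 6, 18, 71, 70, 49, 55]
  39 vs larger child 93 at index 5, swap → [96, 93, 95, 50, 39, 60, 5, 6, 18, 71, 70, 49, 55]
  39 vs larger child 71 at index 10, swap → [96, 93, 95, 50, 71, 60, 5, 6, 18, 39, 70, 49, 55]
resulting array: [96, 93, 95, 50, 71, 60, 5, 6, 18, 39, 70, 49, 55]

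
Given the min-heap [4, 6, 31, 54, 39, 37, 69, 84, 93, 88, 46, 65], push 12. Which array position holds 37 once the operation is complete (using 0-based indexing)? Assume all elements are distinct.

12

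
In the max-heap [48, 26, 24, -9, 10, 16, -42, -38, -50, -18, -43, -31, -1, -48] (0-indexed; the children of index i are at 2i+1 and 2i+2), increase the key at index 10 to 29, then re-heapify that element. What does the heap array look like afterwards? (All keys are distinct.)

set index 10 from -43 to 29 → [48, 26, 24, -9, 10, 16, -42, -38, -50, -18, 29, -31, -1, -48]
29 > parent 10 at index 4, swap → [48, 26, 24, -9, 29, 16, -42, -38, -50, -18, 10, -31, -1, -48]
29 > parent 26 at index 1, swap → [48, 29, 24, -9, 26, 16, -42, -38, -50, -18, 10, -31, -1, -48]

[48, 29, 24, -9, 26, 16, -42, -38, -50, -18, 10, -31, -1, -48]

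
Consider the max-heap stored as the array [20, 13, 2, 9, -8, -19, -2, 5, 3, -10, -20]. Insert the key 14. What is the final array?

[20, 13, 14, 9, -8, 2, -2, 5, 3, -10, -20, -19]

append 14 at index 11 → [20, 13, 2, 9, -8, -19, -2, 5, 3, -10, -20, 14]
14 > parent -19 at index 5, swap → [20, 13, 2, 9, -8, 14, -2, 5, 3, -10, -20, -19]
14 > parent 2 at index 2, swap → [20, 13, 14, 9, -8, 2, -2, 5, 3, -10, -20, -19]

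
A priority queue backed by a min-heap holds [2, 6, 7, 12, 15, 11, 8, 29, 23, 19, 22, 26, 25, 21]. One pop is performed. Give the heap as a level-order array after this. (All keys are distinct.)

[6, 12, 7, 21, 15, 11, 8, 29, 23, 19, 22, 26, 25]

remove root 2; move last element 21 to root → [21, 6, 7, 12, 15, 11, 8, 29, 23, 19, 22, 26, 25]
21 vs smaller child 6 at index 1, swap → [6, 21, 7, 12, 15, 11, 8, 29, 23, 19, 22, 26, 25]
21 vs smaller child 12 at index 3, swap → [6, 12, 7, 21, 15, 11, 8, 29, 23, 19, 22, 26, 25]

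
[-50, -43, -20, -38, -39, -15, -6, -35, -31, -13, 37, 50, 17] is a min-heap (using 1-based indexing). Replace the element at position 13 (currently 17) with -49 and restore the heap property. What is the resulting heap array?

[-50, -43, -49, -38, -39, -20, -6, -35, -31, -13, 37, 50, -15]

set index 13 from 17 to -49 → [-50, -43, -20, -38, -39, -15, -6, -35, -31, -13, 37, 50, -49]
-49 < parent -15 at index 6, swap → [-50, -43, -20, -38, -39, -49, -6, -35, -31, -13, 37, 50, -15]
-49 < parent -20 at index 3, swap → [-50, -43, -49, -38, -39, -20, -6, -35, -31, -13, 37, 50, -15]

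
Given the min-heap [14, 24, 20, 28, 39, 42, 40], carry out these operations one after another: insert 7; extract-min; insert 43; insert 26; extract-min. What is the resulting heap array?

insert 7:
  append 7 at index 7 → [14, 24, 20, 28, 39, 42, 40, 7]
  7 < parent 28 at index 3, swap → [14, 24, 20, 7, 39, 42, 40, 28]
  7 < parent 24 at index 1, swap → [14, 7, 20, 24, 39, 42, 40, 28]
  7 < parent 14 at index 0, swap → [7, 14, 20, 24, 39, 42, 40, 28]
extract-min → returns 7:
  remove root 7; move last element 28 to root → [28, 14, 20, 24, 39, 42, 40]
  28 vs smaller child 14 at index 1, swap → [14, 28, 20, 24, 39, 42, 40]
  28 vs smaller child 24 at index 3, swap → [14, 24, 20, 28, 39, 42, 40]
insert 43:
  append 43 at index 7 → [14, 24, 20, 28, 39, 42, 40, 43] (no swap needed)
insert 26:
  append 26 at index 8 → [14, 24, 20, 28, 39, 42, 40, 43, 26]
  26 < parent 28 at index 3, swap → [14, 24, 20, 26, 39, 42, 40, 43, 28]
extract-min → returns 14:
  remove root 14; move last element 28 to root → [28, 24, 20, 26, 39, 42, 40, 43]
  28 vs smaller child 20 at index 2, swap → [20, 24, 28, 26, 39, 42, 40, 43]

[20, 24, 28, 26, 39, 42, 40, 43]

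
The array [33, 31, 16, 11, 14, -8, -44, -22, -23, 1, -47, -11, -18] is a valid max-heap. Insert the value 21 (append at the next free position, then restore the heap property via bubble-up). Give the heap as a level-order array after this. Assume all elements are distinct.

[33, 31, 21, 11, 14, -8, 16, -22, -23, 1, -47, -11, -18, -44]

append 21 at index 13 → [33, 31, 16, 11, 14, -8, -44, -22, -23, 1, -47, -11, -18, 21]
21 > parent -44 at index 6, swap → [33, 31, 16, 11, 14, -8, 21, -22, -23, 1, -47, -11, -18, -44]
21 > parent 16 at index 2, swap → [33, 31, 21, 11, 14, -8, 16, -22, -23, 1, -47, -11, -18, -44]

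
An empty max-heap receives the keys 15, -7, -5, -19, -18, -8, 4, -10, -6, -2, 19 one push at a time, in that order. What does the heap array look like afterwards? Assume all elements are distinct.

Insert 15:
  append 15 at index 0 → [15] (no swap needed)
Insert -7:
  append -7 at index 1 → [15, -7] (no swap needed)
Insert -5:
  append -5 at index 2 → [15, -7, -5] (no swap needed)
Insert -19:
  append -19 at index 3 → [15, -7, -5, -19] (no swap needed)
Insert -18:
  append -18 at index 4 → [15, -7, -5, -19, -18] (no swap needed)
Insert -8:
  append -8 at index 5 → [15, -7, -5, -19, -18, -8] (no swap needed)
Insert 4:
  append 4 at index 6 → [15, -7, -5, -19, -18, -8, 4]
  4 > parent -5 at index 2, swap → [15, -7, 4, -19, -18, -8, -5]
Insert -10:
  append -10 at index 7 → [15, -7, 4, -19, -18, -8, -5, -10]
  -10 > parent -19 at index 3, swap → [15, -7, 4, -10, -18, -8, -5, -19]
Insert -6:
  append -6 at index 8 → [15, -7, 4, -10, -18, -8, -5, -19, -6]
  -6 > parent -10 at index 3, swap → [15, -7, 4, -6, -18, -8, -5, -19, -10]
  -6 > parent -7 at index 1, swap → [15, -6, 4, -7, -18, -8, -5, -19, -10]
Insert -2:
  append -2 at index 9 → [15, -6, 4, -7, -18, -8, -5, -19, -10, -2]
  -2 > parent -18 at index 4, swap → [15, -6, 4, -7, -2, -8, -5, -19, -10, -18]
  -2 > parent -6 at index 1, swap → [15, -2, 4, -7, -6, -8, -5, -19, -10, -18]
Insert 19:
  append 19 at index 10 → [15, -2, 4, -7, -6, -8, -5, -19, -10, -18, 19]
  19 > parent -6 at index 4, swap → [15, -2, 4, -7, 19, -8, -5, -19, -10, -18, -6]
  19 > parent -2 at index 1, swap → [15, 19, 4, -7, -2, -8, -5, -19, -10, -18, -6]
  19 > parent 15 at index 0, swap → [19, 15, 4, -7, -2, -8, -5, -19, -10, -18, -6]

[19, 15, 4, -7, -2, -8, -5, -19, -10, -18, -6]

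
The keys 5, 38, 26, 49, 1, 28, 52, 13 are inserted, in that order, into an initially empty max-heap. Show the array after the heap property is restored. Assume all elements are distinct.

Insert 5:
  append 5 at index 0 → [5] (no swap needed)
Insert 38:
  append 38 at index 1 → [5, 38]
  38 > parent 5 at index 0, swap → [38, 5]
Insert 26:
  append 26 at index 2 → [38, 5, 26] (no swap needed)
Insert 49:
  append 49 at index 3 → [38, 5, 26, 49]
  49 > parent 5 at index 1, swap → [38, 49, 26, 5]
  49 > parent 38 at index 0, swap → [49, 38, 26, 5]
Insert 1:
  append 1 at index 4 → [49, 38, 26, 5, 1] (no swap needed)
Insert 28:
  append 28 at index 5 → [49, 38, 26, 5, 1, 28]
  28 > parent 26 at index 2, swap → [49, 38, 28, 5, 1, 26]
Insert 52:
  append 52 at index 6 → [49, 38, 28, 5, 1, 26, 52]
  52 > parent 28 at index 2, swap → [49, 38, 52, 5, 1, 26, 28]
  52 > parent 49 at index 0, swap → [52, 38, 49, 5, 1, 26, 28]
Insert 13:
  append 13 at index 7 → [52, 38, 49, 5, 1, 26, 28, 13]
  13 > parent 5 at index 3, swap → [52, 38, 49, 13, 1, 26, 28, 5]

[52, 38, 49, 13, 1, 26, 28, 5]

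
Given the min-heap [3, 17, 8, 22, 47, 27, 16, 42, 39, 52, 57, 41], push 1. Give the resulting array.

append 1 at index 12 → [3, 17, 8, 22, 47, 27, 16, 42, 39, 52, 57, 41, 1]
1 < parent 27 at index 5, swap → [3, 17, 8, 22, 47, 1, 16, 42, 39, 52, 57, 41, 27]
1 < parent 8 at index 2, swap → [3, 17, 1, 22, 47, 8, 16, 42, 39, 52, 57, 41, 27]
1 < parent 3 at index 0, swap → [1, 17, 3, 22, 47, 8, 16, 42, 39, 52, 57, 41, 27]

[1, 17, 3, 22, 47, 8, 16, 42, 39, 52, 57, 41, 27]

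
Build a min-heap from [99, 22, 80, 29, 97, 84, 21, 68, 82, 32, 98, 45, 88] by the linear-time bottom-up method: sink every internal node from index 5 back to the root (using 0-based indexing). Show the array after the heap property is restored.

[21, 22, 45, 29, 32, 84, 80, 68, 82, 97, 98, 99, 88]

sift down from index 5:
  84 vs smaller child 45 at index 11, swap → [99, 22, 80, 29, 97, 45, 21, 68, 82, 32, 98, 84, 88]
sift down from index 4:
  97 vs smaller child 32 at index 9, swap → [99, 22, 80, 29, 32, 45, 21, 68, 82, 97, 98, 84, 88]
sift down from index 3: already satisfies heap property
sift down from index 2:
  80 vs smaller child 21 at index 6, swap → [99, 22, 21, 29, 32, 45, 80, 68, 82, 97, 98, 84, 88]
sift down from index 1: already satisfies heap property
sift down from index 0:
  99 vs smaller child 21 at index 2, swap → [21, 22, 99, 29, 32, 45, 80, 68, 82, 97, 98, 84, 88]
  99 vs smaller child 45 at index 5, swap → [21, 22, 45, 29, 32, 99, 80, 68, 82, 97, 98, 84, 88]
  99 vs smaller child 84 at index 11, swap → [21, 22, 45, 29, 32, 84, 80, 68, 82, 97, 98, 99, 88]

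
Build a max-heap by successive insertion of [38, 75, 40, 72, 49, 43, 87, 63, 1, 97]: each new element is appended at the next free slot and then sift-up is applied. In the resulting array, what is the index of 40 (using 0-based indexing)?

5

Insert 38:
  append 38 at index 0 → [38] (no swap needed)
Insert 75:
  append 75 at index 1 → [38, 75]
  75 > parent 38 at index 0, swap → [75, 38]
Insert 40:
  append 40 at index 2 → [75, 38, 40] (no swap needed)
Insert 72:
  append 72 at index 3 → [75, 38, 40, 72]
  72 > parent 38 at index 1, swap → [75, 72, 40, 38]
Insert 49:
  append 49 at index 4 → [75, 72, 40, 38, 49] (no swap needed)
Insert 43:
  append 43 at index 5 → [75, 72, 40, 38, 49, 43]
  43 > parent 40 at index 2, swap → [75, 72, 43, 38, 49, 40]
Insert 87:
  append 87 at index 6 → [75, 72, 43, 38, 49, 40, 87]
  87 > parent 43 at index 2, swap → [75, 72, 87, 38, 49, 40, 43]
  87 > parent 75 at index 0, swap → [87, 72, 75, 38, 49, 40, 43]
Insert 63:
  append 63 at index 7 → [87, 72, 75, 38, 49, 40, 43, 63]
  63 > parent 38 at index 3, swap → [87, 72, 75, 63, 49, 40, 43, 38]
Insert 1:
  append 1 at index 8 → [87, 72, 75, 63, 49, 40, 43, 38, 1] (no swap needed)
Insert 97:
  append 97 at index 9 → [87, 72, 75, 63, 49, 40, 43, 38, 1, 97]
  97 > parent 49 at index 4, swap → [87, 72, 75, 63, 97, 40, 43, 38, 1, 49]
  97 > parent 72 at index 1, swap → [87, 97, 75, 63, 72, 40, 43, 38, 1, 49]
  97 > parent 87 at index 0, swap → [97, 87, 75, 63, 72, 40, 43, 38, 1, 49]
resulting array: [97, 87, 75, 63, 72, 40, 43, 38, 1, 49]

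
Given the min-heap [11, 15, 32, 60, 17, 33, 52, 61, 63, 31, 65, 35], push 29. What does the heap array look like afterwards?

append 29 at index 12 → [11, 15, 32, 60, 17, 33, 52, 61, 63, 31, 65, 35, 29]
29 < parent 33 at index 5, swap → [11, 15, 32, 60, 17, 29, 52, 61, 63, 31, 65, 35, 33]
29 < parent 32 at index 2, swap → [11, 15, 29, 60, 17, 32, 52, 61, 63, 31, 65, 35, 33]

[11, 15, 29, 60, 17, 32, 52, 61, 63, 31, 65, 35, 33]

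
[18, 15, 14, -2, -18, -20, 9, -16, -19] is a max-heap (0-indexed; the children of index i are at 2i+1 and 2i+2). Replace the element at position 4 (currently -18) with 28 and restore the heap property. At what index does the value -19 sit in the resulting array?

8

set index 4 from -18 to 28 → [18, 15, 14, -2, 28, -20, 9, -16, -19]
28 > parent 15 at index 1, swap → [18, 28, 14, -2, 15, -20, 9, -16, -19]
28 > parent 18 at index 0, swap → [28, 18, 14, -2, 15, -20, 9, -16, -19]
resulting array: [28, 18, 14, -2, 15, -20, 9, -16, -19]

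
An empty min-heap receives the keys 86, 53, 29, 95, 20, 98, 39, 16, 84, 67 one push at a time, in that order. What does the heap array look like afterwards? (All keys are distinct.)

[16, 20, 39, 29, 67, 98, 53, 95, 84, 86]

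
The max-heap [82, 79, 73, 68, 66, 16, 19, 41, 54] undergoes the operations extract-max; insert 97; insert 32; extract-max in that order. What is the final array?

extract-max → returns 82:
  remove root 82; move last element 54 to root → [54, 79, 73, 68, 66, 16, 19, 41]
  54 vs larger child 79 at index 1, swap → [79, 54, 73, 68, 66, 16, 19, 41]
  54 vs larger child 68 at index 3, swap → [79, 68, 73, 54, 66, 16, 19, 41]
insert 97:
  append 97 at index 8 → [79, 68, 73, 54, 66, 16, 19, 41, 97]
  97 > parent 54 at index 3, swap → [79, 68, 73, 97, 66, 16, 19, 41, 54]
  97 > parent 68 at index 1, swap → [79, 97, 73, 68, 66, 16, 19, 41, 54]
  97 > parent 79 at index 0, swap → [97, 79, 73, 68, 66, 16, 19, 41, 54]
insert 32:
  append 32 at index 9 → [97, 79, 73, 68, 66, 16, 19, 41, 54, 32] (no swap needed)
extract-max → returns 97:
  remove root 97; move last element 32 to root → [32, 79, 73, 68, 66, 16, 19, 41, 54]
  32 vs larger child 79 at index 1, swap → [79, 32, 73, 68, 66, 16, 19, 41, 54]
  32 vs larger child 68 at index 3, swap → [79, 68, 73, 32, 66, 16, 19, 41, 54]
  32 vs larger child 54 at index 8, swap → [79, 68, 73, 54, 66, 16, 19, 41, 32]

[79, 68, 73, 54, 66, 16, 19, 41, 32]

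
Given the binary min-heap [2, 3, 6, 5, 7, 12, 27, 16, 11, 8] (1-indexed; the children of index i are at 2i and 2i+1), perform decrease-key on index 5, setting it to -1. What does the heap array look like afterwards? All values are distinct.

[-1, 2, 6, 5, 3, 12, 27, 16, 11, 8]

set index 5 from 7 to -1 → [2, 3, 6, 5, -1, 12, 27, 16, 11, 8]
-1 < parent 3 at index 2, swap → [2, -1, 6, 5, 3, 12, 27, 16, 11, 8]
-1 < parent 2 at index 1, swap → [-1, 2, 6, 5, 3, 12, 27, 16, 11, 8]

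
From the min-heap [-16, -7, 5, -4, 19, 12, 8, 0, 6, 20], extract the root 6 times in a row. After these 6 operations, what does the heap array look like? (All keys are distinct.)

[8, 12, 19, 20]

extract-min #1 returns -16:
  remove root -16; move last element 20 to root → [20, -7, 5, -4, 19, 12, 8, 0, 6]
  20 vs smaller child -7 at index 1, swap → [-7, 20, 5, -4, 19, 12, 8, 0, 6]
  20 vs smaller child -4 at index 3, swap → [-7, -4, 5, 20, 19, 12, 8, 0, 6]
  20 vs smaller child 0 at index 7, swap → [-7, -4, 5, 0, 19, 12, 8, 20, 6]
extract-min #2 returns -7:
  remove root -7; move last element 6 to root → [6, -4, 5, 0, 19, 12, 8, 20]
  6 vs smaller child -4 at index 1, swap → [-4, 6, 5, 0, 19, 12, 8, 20]
  6 vs smaller child 0 at index 3, swap → [-4, 0, 5, 6, 19, 12, 8, 20]
extract-min #3 returns -4:
  remove root -4; move last element 20 to root → [20, 0, 5, 6, 19, 12, 8]
  20 vs smaller child 0 at index 1, swap → [0, 20, 5, 6, 19, 12, 8]
  20 vs smaller child 6 at index 3, swap → [0, 6, 5, 20, 19, 12, 8]
extract-min #4 returns 0:
  remove root 0; move last element 8 to root → [8, 6, 5, 20, 19, 12]
  8 vs smaller child 5 at index 2, swap → [5, 6, 8, 20, 19, 12]
extract-min #5 returns 5:
  remove root 5; move last element 12 to root → [12, 6, 8, 20, 19]
  12 vs smaller child 6 at index 1, swap → [6, 12, 8, 20, 19]
extract-min #6 returns 6:
  remove root 6; move last element 19 to root → [19, 12, 8, 20]
  19 vs smaller child 8 at index 2, swap → [8, 12, 19, 20]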